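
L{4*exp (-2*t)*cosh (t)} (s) 4*(s + 2)/ ( (s + 2)^2 - 1)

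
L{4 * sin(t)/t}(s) 4 * atan(1/s)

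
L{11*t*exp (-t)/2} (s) 11/ (2*(s+1)^2)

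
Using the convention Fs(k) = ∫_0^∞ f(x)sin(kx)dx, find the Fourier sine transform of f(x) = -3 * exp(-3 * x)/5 -3 * k/(5 * k^2 + 45)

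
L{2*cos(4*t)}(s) 2*s/(s^2 + 16)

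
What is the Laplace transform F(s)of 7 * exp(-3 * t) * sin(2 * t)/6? 7/(3 * ((s+3)^2+4))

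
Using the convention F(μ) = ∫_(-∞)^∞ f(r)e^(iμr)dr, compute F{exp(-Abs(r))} 2/(μ^2 + 1)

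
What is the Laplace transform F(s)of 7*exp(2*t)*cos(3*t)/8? 7*(s - 2)/(8*((s - 2)^2 + 9))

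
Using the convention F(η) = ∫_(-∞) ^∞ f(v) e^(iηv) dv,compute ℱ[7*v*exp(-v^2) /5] 7*I*sqrt(pi)*η*exp(-η^2/4) /10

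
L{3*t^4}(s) 72/s^5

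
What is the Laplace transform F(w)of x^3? 6/w^4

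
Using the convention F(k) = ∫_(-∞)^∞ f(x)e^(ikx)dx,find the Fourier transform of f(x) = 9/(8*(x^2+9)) 3*pi*exp(-3*Abs(k))/8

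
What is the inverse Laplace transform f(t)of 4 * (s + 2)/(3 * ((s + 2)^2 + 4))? 4 * exp(-2 * t) * cos(2 * t)/3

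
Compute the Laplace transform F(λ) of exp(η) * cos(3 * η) (λ - 1) /((λ - 1) ^2 + 9) 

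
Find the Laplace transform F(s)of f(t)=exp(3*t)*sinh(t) 1/((s - 3)^2 - 1)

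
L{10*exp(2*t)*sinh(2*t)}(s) 20/(s*(s - 4))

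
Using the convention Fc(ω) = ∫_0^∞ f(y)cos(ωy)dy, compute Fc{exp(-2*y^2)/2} sqrt(2)*sqrt(pi)*exp(-ω^2/8)/8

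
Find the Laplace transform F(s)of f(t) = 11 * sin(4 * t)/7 44/(7 * (s^2 + 16))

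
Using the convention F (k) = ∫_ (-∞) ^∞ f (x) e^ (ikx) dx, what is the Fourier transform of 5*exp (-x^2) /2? 5*sqrt (pi)*exp (-k^2/4) /2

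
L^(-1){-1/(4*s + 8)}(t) -exp(-2*t)/4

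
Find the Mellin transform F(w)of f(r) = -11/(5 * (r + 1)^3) -11 * pi * (w - 2) * (w - 1)/(10 * sin(pi * w))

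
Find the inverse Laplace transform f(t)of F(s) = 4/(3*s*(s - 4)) 2*exp(2*t)*sinh(2*t)/3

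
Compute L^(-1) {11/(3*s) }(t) 11/3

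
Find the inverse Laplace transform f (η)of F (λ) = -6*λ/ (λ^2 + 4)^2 -3*η*sin (2*η)/2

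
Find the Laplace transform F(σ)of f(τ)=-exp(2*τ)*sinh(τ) -1/((σ - 2)^2-1)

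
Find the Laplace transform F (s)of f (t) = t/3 1/ (3*s^2)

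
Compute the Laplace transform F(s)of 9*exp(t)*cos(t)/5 9*(s - 1)/(5*((s - 1)^2 + 1))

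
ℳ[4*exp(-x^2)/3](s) 2*gamma(s/2)/3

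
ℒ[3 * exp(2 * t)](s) 3/(s - 2)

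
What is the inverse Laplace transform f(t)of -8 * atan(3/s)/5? -8 * sin(3 * t)/(5 * t)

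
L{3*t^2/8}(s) 3/(4*s^3)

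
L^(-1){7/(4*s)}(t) 7/4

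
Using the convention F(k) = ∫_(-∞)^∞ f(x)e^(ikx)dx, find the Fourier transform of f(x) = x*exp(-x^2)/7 I*sqrt(pi)*k*exp(-k^2/4)/14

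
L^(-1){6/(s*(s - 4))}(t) 3*exp(2*t)*sinh(2*t)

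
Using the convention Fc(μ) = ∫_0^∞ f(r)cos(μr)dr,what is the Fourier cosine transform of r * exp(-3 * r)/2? (9 - μ^2)/(2 * (μ^2 + 9)^2)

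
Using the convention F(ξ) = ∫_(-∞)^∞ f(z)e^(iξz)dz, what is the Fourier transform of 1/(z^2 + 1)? pi*exp(-Abs(ξ))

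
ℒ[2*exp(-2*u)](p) 2/(p + 2)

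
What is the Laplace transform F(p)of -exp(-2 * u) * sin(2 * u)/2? -1/((p + 2)^2 + 4)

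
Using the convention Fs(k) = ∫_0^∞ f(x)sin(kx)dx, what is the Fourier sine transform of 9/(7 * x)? 9 * pi/14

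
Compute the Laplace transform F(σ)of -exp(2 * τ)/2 -1/(2 * σ - 4)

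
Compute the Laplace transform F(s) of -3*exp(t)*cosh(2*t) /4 3*(1 - s) /(4*((s - 1) ^2 - 4) ) 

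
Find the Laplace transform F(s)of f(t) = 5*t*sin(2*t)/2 10*s/(s^2 + 4)^2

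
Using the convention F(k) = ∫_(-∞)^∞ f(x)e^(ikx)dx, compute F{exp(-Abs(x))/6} 1/(3 * (k^2 + 1))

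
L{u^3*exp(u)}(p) 6/(p - 1)^4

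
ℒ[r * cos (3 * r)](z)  (z^2 - 9)/ (z^2+9)^2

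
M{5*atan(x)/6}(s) -5*pi*sec(pi*s/2)/(12*s)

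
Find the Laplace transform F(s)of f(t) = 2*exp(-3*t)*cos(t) 2*(s + 3)/((s + 3)^2 + 1)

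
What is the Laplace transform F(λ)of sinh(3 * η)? 3/(λ^2 - 9)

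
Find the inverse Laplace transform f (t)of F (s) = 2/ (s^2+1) 2*sin (t)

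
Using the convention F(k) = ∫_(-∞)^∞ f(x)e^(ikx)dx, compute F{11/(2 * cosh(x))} 11 * pi/(2 * cosh(pi * k/2))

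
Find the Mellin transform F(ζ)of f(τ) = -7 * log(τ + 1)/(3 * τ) 7 * pi * csc(pi * ζ)/(3 * (ζ - 1))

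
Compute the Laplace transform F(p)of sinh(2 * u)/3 2/(3 * (p^2 - 4))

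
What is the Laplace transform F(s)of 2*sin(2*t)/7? 4/(7*(s^2 + 4))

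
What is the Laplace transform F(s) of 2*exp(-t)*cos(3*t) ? 2*(s + 1) /((s + 1) ^2 + 9) 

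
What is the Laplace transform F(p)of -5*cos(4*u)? -5*p/(p^2 + 16)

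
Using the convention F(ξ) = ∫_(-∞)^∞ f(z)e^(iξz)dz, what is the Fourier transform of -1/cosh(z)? -pi/cosh(pi * ξ/2)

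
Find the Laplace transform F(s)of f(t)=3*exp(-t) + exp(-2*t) 1/(s + 2) + 3/(s + 1)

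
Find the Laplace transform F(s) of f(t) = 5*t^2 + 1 1/s + 10/s^3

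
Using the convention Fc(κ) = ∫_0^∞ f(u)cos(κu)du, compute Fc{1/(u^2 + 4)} pi*exp(-2*κ)/4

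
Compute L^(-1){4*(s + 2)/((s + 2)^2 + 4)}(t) 4*exp(-2*t)*cos(2*t)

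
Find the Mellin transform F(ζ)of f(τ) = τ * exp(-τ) gamma(ζ + 1)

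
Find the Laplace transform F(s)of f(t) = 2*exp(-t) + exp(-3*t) 1/(s + 3) + 2/(s + 1)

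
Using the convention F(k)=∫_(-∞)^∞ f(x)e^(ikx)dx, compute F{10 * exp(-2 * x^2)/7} 5 * sqrt(2) * sqrt(pi) * exp(-k^2/8)/7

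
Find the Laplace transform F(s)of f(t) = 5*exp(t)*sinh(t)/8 5/(8*s*(s - 2))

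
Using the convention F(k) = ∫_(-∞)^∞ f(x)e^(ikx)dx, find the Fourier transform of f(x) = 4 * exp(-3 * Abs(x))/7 24/(7 * (k^2 + 9))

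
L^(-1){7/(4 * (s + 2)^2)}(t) 7 * t * exp(-2 * t)/4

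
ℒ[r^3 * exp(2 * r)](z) 6/(z - 2)^4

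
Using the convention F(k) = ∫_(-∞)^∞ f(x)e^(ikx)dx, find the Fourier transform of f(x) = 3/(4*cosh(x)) 3*pi/(4*cosh(pi*k/2))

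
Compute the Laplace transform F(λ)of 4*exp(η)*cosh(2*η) 4*(λ - 1)/((λ - 1)^2 - 4)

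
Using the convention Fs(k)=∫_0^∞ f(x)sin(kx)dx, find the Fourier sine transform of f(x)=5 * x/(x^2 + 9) 5 * pi * exp(-3 * k)/2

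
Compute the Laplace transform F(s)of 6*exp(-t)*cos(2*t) 6*(s + 1)/((s + 1)^2 + 4)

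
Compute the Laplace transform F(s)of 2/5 2/(5*s)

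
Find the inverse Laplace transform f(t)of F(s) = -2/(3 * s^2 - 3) -2 * sinh(t)/3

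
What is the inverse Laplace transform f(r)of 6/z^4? r^3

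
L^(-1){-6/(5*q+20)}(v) -6*exp(-4*v)/5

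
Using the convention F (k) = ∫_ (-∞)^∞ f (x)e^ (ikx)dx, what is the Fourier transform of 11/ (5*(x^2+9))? 11*pi*exp (-3*Abs (k))/15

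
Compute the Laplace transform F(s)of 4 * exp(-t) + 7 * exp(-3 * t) 7/(s + 3) + 4/(s + 1)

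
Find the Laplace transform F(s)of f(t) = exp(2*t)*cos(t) (s - 2)/((s - 2)^2 + 1)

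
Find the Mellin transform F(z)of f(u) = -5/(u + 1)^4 5 * pi * (z - 3) * (z - 2) * (z - 1)/(6 * sin(pi * z))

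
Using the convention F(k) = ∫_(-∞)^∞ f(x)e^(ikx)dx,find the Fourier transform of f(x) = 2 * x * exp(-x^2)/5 I * sqrt(pi) * k * exp(-k^2/4)/5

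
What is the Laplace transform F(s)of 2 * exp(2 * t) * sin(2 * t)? 4/((s - 2)^2 + 4)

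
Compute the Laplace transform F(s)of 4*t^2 8/s^3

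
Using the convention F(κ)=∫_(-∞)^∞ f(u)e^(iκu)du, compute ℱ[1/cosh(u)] pi/cosh(pi*κ/2)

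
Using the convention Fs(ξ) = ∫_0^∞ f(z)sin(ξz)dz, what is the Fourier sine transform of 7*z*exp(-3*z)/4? 21*ξ/(2*(ξ^2+9)^2)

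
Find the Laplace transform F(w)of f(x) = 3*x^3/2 9/w^4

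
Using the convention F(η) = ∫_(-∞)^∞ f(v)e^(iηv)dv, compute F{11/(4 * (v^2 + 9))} 11 * pi * exp(-3 * Abs(η))/12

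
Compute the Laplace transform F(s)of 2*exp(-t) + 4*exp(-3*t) 2/(s + 1) + 4/(s + 3)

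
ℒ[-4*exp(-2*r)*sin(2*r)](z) -8/((z + 2)^2 + 4)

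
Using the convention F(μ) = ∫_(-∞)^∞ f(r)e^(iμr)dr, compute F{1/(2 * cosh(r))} pi/(2 * cosh(pi * μ/2))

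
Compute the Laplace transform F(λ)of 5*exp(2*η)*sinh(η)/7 5/(7*((λ - 2)^2 - 1))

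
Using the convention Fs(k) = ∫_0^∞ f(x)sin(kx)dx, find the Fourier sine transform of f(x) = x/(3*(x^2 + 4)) pi*exp(-2*k)/6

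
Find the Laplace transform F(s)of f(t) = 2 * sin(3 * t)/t 2 * atan(3/s)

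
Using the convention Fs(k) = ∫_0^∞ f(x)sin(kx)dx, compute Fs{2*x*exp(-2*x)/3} 8*k/(3*(k^2 + 4)^2)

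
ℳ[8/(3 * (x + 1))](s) 8 * pi * csc(pi * s)/3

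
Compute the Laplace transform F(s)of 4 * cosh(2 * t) 4 * s/(s^2 - 4)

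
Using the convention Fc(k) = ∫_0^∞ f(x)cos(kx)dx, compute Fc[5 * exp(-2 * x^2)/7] 5 * sqrt(2) * sqrt(pi) * exp(-k^2/8)/28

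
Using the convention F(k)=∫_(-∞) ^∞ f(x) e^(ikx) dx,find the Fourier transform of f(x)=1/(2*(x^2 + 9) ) pi*exp(-3*Abs(k) ) /6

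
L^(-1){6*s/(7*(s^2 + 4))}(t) 6*cos(2*t)/7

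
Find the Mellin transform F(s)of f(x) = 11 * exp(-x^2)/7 11 * gamma(s/2)/14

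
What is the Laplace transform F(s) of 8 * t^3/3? 16/s^4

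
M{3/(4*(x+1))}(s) 3*pi*csc(pi*s)/4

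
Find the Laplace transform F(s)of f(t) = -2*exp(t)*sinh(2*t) -4/((s - 1)^2 - 4)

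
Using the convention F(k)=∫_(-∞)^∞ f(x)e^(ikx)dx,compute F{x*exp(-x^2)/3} I*sqrt(pi)*k*exp(-k^2/4)/6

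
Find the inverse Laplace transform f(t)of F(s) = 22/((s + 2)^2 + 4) 11 * exp(-2 * t) * sin(2 * t)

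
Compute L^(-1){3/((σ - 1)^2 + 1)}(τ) 3 * exp(τ) * sin(τ)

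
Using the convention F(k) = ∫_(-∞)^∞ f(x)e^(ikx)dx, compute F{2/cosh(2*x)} pi/cosh(pi*k/4)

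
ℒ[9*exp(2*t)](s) 9/(s - 2)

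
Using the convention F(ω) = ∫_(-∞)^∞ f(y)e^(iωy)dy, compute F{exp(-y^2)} sqrt(pi) * exp(-ω^2/4)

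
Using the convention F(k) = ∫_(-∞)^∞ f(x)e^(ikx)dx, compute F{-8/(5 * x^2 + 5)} -8 * pi * exp(-Abs(k))/5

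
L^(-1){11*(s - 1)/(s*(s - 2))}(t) 11*exp(t)*cosh(t)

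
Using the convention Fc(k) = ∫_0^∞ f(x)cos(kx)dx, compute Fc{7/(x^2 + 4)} 7 * pi * exp(-2 * k)/4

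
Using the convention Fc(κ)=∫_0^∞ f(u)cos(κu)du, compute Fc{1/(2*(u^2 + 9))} pi*exp(-3*κ)/12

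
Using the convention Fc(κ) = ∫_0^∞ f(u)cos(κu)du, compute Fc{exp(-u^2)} sqrt(pi) * exp(-κ^2/4)/2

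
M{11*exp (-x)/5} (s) 11*gamma (s)/5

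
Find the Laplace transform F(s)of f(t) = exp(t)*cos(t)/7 (s - 1)/(7*((s - 1)^2 + 1))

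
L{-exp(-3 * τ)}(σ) -1/(σ + 3)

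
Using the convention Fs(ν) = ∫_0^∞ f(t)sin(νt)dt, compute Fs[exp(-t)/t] atan(ν)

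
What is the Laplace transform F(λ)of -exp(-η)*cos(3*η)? (-λ - 1)/((λ + 1)^2 + 9)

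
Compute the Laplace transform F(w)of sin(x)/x atan(1/w)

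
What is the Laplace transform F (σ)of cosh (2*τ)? σ/ (σ^2 - 4)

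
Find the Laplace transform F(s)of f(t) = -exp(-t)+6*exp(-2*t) 6/(s+2)-1/(s+1)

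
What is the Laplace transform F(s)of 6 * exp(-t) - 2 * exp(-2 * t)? 6/(s + 1) - 2/(s + 2)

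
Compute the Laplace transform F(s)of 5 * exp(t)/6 5/(6 * (s - 1))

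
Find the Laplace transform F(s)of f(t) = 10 10/s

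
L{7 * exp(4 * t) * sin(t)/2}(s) 7/(2 * ((s - 4)^2 + 1))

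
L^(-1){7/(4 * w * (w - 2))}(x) 7 * exp(x) * sinh(x)/4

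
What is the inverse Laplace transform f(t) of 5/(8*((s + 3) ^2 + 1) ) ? 5*exp(-3*t)*sin(t) /8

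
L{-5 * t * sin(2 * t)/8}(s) -5 * s/(2 * (s^2 + 4)^2)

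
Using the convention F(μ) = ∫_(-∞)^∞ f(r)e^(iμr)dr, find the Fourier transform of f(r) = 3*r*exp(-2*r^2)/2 3*sqrt(2)*I*sqrt(pi)*μ*exp(-μ^2/8)/16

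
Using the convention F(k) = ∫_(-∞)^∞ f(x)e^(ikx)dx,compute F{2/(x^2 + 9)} 2*pi*exp(-3*Abs(k))/3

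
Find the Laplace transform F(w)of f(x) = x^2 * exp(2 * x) 2/(w - 2)^3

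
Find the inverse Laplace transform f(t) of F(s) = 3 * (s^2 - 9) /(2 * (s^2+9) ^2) 3 * t * cos(3 * t) /2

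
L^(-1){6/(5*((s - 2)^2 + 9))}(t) 2*exp(2*t)*sin(3*t)/5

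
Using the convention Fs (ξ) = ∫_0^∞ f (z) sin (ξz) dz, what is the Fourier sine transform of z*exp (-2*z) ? 4*ξ/ (ξ^2+4) ^2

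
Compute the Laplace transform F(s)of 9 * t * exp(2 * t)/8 9/(8 * (s - 2)^2)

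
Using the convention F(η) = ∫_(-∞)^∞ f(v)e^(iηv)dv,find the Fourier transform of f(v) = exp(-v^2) sqrt(pi)*exp(-η^2/4)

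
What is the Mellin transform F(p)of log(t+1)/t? -pi*csc(pi*p)/(p - 1)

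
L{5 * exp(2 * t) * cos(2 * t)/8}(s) 5 * (s - 2)/(8 * ((s - 2)^2 + 4))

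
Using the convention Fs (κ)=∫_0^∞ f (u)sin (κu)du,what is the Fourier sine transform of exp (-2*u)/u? atan (κ/2)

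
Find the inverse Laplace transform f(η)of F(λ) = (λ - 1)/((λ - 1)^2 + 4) exp(η)*cos(2*η)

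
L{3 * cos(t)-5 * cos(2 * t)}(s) 3 * s/(s^2 + 1)-5 * s/(s^2 + 4)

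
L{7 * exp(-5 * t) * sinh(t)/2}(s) 7/(2 * ((s + 5)^2 - 1))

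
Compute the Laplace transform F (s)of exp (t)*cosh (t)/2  (s - 1)/ (2*s*(s - 2))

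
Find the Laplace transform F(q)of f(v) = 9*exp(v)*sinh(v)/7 9/(7*q*(q - 2))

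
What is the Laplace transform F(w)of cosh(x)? w/(w^2 - 1)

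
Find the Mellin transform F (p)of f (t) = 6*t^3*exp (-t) 6*gamma (p + 3)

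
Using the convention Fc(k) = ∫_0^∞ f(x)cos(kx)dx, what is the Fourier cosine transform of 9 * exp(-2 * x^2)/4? 9 * sqrt(2) * sqrt(pi) * exp(-k^2/8)/16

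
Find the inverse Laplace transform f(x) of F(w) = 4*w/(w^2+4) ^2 x*sin(2*x) 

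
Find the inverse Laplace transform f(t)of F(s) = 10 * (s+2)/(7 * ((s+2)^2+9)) 10 * exp(-2 * t) * cos(3 * t)/7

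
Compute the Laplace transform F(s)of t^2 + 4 4/s + 2/s^3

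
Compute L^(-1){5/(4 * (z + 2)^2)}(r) 5 * r * exp(-2 * r)/4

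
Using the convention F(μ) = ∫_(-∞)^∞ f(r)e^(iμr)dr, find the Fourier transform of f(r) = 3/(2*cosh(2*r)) 3*pi/(4*cosh(pi*μ/4))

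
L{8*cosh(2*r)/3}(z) 8*z/(3*(z^2 - 4))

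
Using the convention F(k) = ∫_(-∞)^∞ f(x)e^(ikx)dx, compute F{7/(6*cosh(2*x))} 7*pi/(12*cosh(pi*k/4))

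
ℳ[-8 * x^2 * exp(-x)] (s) -8 * gamma(s + 2)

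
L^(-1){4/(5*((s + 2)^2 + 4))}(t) 2*exp(-2*t)*sin(2*t)/5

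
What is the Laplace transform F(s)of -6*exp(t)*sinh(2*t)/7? -12/(7*(s - 1)^2 - 28)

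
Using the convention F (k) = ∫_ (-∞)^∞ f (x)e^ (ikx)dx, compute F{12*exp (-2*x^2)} 6*sqrt (2)*sqrt (pi)*exp (-k^2/8)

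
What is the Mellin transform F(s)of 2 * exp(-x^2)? gamma(s/2)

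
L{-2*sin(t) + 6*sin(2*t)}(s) 12/(s^2 + 4) - 2/(s^2 + 1)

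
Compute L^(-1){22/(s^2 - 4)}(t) 11 * sinh(2 * t)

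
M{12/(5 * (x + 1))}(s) 12 * pi * csc(pi * s)/5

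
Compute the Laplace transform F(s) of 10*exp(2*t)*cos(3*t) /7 10*(s - 2) /(7*((s - 2) ^2 + 9) ) 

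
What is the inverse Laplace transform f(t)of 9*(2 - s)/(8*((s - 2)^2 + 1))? -9*exp(2*t)*cos(t)/8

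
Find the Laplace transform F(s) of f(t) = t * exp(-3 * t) (s + 3) ^(-2) 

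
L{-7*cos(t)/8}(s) -7*s/(8*s^2+8)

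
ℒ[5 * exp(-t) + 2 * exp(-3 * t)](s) 2/(s + 3) + 5/(s + 1)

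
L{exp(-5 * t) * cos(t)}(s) (s + 5)/((s + 5)^2 + 1)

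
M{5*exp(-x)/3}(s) 5*gamma(s)/3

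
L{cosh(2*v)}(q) q/(q^2 - 4)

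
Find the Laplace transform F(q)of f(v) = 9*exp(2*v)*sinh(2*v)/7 18/(7*q*(q - 4))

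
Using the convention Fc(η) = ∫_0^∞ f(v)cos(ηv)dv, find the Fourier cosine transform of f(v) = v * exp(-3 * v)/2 (9 - η^2)/(2 * (η^2 + 9)^2)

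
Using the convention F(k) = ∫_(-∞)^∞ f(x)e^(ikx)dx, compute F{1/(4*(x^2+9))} pi*exp(-3*Abs(k))/12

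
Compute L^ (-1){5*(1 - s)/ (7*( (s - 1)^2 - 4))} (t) -5*exp (t)*cosh (2*t)/7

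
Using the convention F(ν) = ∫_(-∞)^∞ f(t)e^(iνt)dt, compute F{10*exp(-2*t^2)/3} 5*sqrt(2)*sqrt(pi)*exp(-ν^2/8)/3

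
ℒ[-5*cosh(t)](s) -5*s/(s^2-1)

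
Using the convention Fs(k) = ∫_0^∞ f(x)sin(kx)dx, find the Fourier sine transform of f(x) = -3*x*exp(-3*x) -18*k/(k^2 + 9)^2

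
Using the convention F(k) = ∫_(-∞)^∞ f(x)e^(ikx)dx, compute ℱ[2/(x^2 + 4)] pi * exp(-2 * Abs(k))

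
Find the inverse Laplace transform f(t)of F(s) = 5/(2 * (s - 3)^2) 5 * t * exp(3 * t)/2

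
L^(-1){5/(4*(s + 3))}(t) 5*exp(-3*t)/4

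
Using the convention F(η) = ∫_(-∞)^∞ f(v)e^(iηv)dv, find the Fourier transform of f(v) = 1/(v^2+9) pi*exp(-3*Abs(η))/3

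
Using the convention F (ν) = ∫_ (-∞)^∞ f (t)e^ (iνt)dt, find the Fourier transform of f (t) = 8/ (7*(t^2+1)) 8*pi*exp (-Abs (ν))/7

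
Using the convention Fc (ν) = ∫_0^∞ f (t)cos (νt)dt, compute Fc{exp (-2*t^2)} sqrt (2)*sqrt (pi)*exp (-ν^2/8)/4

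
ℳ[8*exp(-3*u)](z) 8*gamma(z)/3^z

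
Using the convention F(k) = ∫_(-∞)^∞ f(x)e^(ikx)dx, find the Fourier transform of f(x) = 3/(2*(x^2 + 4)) 3*pi*exp(-2*Abs(k))/4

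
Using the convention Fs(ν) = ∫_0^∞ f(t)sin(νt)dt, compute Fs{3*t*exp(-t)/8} 3*ν/(4*(ν^2 + 1)^2)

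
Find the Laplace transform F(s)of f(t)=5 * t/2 5/(2 * s^2)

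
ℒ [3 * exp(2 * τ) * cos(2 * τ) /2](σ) 3 * (σ - 2) /(2 * ((σ - 2) ^2 + 4) ) 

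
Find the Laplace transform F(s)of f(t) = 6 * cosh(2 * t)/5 6 * s/(5 * (s^2 - 4))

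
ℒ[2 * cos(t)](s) 2 * s/(s^2 + 1)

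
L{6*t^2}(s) 12/s^3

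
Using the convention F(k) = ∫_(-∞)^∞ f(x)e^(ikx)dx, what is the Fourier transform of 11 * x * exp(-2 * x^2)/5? 11 * sqrt(2) * I * sqrt(pi) * k * exp(-k^2/8)/40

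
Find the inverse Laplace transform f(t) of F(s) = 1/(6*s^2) t/6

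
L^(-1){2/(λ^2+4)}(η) sin(2*η)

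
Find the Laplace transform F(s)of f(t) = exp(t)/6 1/(6*(s - 1))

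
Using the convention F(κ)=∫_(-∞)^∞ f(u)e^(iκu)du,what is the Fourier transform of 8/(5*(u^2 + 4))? 4*pi*exp(-2*Abs(κ))/5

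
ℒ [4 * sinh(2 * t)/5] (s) 8/(5 * (s^2 - 4))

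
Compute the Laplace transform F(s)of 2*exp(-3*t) 2/(s+3)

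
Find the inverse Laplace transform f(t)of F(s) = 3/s 3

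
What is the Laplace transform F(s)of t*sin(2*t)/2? 2*s/(s^2 + 4)^2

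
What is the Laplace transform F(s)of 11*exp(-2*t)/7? 11/(7*(s + 2))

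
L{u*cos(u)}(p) (p^2 - 1)/(p^2 + 1)^2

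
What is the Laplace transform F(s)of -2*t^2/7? -4/(7*s^3)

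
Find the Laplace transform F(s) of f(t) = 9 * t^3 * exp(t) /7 54/(7 * (s - 1) ^4) 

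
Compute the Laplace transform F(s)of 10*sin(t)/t 10*atan(1/s)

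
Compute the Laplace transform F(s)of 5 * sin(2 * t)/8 5/(4 * (s^2 + 4))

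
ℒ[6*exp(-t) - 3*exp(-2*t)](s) 6/(s + 1) - 3/(s + 2)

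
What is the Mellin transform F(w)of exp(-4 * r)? gamma(w)/4^w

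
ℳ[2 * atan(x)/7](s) -pi * sec(pi * s/2)/(7 * s)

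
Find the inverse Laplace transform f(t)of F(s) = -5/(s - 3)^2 -5*t*exp(3*t)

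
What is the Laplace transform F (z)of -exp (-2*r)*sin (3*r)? -3/ ( (z + 2)^2 + 9)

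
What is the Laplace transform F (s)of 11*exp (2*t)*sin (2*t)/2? 11/ ( (s - 2)^2 + 4)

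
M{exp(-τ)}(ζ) gamma(ζ)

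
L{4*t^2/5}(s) 8/(5*s^3)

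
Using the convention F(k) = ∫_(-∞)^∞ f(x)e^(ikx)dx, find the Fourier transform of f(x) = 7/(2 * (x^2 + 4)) 7 * pi * exp(-2 * Abs(k))/4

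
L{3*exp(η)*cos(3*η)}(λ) 3*(λ - 1)/((λ - 1)^2 + 9)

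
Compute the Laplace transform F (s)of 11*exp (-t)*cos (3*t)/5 11*(s + 1)/ (5*( (s + 1)^2 + 9))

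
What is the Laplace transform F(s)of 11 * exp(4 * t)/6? 11/(6 * (s - 4))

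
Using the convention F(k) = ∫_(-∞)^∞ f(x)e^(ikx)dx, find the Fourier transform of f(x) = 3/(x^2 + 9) pi*exp(-3*Abs(k))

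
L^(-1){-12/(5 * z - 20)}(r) -12 * exp(4 * r)/5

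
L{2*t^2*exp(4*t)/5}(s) 4/(5*(s - 4)^3)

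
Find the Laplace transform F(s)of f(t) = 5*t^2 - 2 10/s^3 - 2/s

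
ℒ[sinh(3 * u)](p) 3/(p^2-9)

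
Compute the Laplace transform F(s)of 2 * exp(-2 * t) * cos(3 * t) 2 * (s + 2)/((s + 2)^2 + 9)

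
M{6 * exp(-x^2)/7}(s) 3 * gamma(s/2)/7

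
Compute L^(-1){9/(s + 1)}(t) 9 * exp(-t)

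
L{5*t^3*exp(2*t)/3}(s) 10/(s - 2)^4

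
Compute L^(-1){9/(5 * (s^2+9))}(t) 3 * sin(3 * t)/5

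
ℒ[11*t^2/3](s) 22/(3*s^3)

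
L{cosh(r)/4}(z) z/(4 * (z^2 - 1))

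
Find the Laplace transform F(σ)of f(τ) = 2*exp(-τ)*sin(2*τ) 4/((σ + 1)^2 + 4)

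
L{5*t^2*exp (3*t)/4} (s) 5/ (2*(s - 3)^3)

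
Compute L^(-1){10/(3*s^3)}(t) 5*t^2/3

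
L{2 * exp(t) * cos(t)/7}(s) 2 * (s - 1)/(7 * ((s - 1)^2+1))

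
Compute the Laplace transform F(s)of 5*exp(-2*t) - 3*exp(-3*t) 5/(s + 2) - 3/(s + 3)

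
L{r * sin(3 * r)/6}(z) z/(z^2+9)^2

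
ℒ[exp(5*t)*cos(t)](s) (s - 5)/((s - 5)^2 + 1)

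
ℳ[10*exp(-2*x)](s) 10*gamma(s)/2^s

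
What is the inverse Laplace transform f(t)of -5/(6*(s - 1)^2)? -5*t*exp(t)/6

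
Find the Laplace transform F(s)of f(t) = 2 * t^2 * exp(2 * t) 4/(s - 2)^3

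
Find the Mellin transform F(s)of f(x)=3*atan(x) -3*pi*sec(pi*s/2)/(2*s)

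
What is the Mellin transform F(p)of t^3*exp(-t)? gamma(p+3)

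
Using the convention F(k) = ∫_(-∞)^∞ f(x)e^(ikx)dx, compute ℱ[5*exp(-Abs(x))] 10/(k^2 + 1)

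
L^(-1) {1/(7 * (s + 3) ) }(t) exp(-3 * t) /7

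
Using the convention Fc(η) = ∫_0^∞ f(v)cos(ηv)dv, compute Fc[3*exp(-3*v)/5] 9/(5*(η^2 + 9))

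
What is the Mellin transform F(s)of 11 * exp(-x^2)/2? 11 * gamma(s/2)/4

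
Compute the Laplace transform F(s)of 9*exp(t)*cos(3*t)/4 9*(s - 1)/(4*((s - 1)^2 + 9))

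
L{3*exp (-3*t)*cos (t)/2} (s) 3*(s+3)/ (2*( (s+3)^2+1))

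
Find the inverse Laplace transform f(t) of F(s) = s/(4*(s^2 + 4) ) cos(2*t) /4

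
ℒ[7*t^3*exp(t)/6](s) 7/(s - 1)^4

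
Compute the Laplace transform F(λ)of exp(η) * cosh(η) (λ - 1)/(λ * (λ - 2))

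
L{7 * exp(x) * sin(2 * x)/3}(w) 14/(3 * ((w - 1)^2 + 4))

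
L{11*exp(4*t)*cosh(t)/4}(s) 11*(s - 4)/(4*((s - 4)^2 - 1))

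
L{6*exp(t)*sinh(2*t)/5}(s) 12/(5*((s - 1)^2 - 4))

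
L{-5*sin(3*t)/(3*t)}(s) -5*atan(3/s)/3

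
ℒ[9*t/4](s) 9/(4*s^2)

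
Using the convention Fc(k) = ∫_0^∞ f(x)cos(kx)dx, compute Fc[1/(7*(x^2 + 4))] pi*exp(-2*k)/28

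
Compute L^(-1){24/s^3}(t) 12*t^2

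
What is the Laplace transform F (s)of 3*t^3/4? 9/ (2*s^4)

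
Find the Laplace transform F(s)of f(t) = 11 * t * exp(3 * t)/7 11/(7 * (s - 3)^2)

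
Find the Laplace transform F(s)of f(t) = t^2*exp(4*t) 2/(s - 4)^3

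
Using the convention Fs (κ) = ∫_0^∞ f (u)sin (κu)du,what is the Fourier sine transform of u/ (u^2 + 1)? pi*exp (-κ)/2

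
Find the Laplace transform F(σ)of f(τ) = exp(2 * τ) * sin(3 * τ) 3/((σ - 2)^2 + 9)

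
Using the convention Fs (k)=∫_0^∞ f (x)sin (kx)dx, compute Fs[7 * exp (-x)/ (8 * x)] 7 * atan (k)/8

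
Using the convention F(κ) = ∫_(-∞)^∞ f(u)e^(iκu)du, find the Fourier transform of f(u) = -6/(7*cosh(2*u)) -3*pi/(7*cosh(pi*κ/4))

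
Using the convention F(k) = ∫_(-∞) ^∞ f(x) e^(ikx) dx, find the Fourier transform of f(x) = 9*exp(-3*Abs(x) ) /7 54/(7*(k^2+9) ) 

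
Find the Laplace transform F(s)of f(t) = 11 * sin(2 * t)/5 22/(5 * (s^2 + 4))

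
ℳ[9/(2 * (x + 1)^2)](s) -9 * pi * (s - 1)/(2 * sin(pi * s))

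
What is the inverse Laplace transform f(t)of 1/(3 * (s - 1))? exp(t)/3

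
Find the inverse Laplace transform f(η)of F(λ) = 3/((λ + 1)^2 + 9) exp(-η) * sin(3 * η)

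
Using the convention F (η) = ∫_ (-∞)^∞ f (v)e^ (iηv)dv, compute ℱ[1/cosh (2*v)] pi/ (2*cosh (pi*η/4))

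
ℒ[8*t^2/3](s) 16/ (3*s^3)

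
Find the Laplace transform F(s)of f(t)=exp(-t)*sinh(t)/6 1/(6*s*(s+2))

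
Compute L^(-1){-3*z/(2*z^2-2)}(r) -3*cosh(r)/2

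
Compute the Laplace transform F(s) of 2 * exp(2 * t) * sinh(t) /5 2/(5 * ((s - 2) ^2 - 1) ) 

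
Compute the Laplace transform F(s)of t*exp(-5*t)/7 1/(7*(s + 5)^2)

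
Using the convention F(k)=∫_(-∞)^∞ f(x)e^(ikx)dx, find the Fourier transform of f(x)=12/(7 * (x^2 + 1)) 12 * pi * exp(-Abs(k))/7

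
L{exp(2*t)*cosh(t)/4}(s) (s - 2)/(4*((s - 2)^2 - 1))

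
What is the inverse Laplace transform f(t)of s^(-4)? t^3/6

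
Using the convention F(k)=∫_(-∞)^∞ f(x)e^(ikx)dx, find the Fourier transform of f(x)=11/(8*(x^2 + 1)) 11*pi*exp(-Abs(k))/8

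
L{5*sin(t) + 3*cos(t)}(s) 3*s/(s^2 + 1) + 5/(s^2 + 1)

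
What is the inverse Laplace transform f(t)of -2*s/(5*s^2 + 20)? -2*cos(2*t)/5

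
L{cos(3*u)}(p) p/(p^2 + 9)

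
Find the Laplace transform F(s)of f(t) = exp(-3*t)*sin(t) 1/((s + 3)^2 + 1)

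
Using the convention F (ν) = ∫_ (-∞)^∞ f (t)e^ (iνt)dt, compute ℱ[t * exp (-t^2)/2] I * sqrt (pi) * ν * exp (-ν^2/4)/4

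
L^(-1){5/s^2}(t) 5*t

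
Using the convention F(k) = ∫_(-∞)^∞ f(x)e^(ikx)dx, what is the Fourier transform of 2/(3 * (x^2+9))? 2 * pi * exp(-3 * Abs(k))/9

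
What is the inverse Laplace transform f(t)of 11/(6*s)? 11/6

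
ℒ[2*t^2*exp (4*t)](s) 4/ (s - 4)^3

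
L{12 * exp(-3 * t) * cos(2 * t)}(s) 12 * (s + 3)/((s + 3)^2 + 4)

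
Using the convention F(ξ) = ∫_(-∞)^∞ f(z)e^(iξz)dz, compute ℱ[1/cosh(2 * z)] pi/(2 * cosh(pi * ξ/4))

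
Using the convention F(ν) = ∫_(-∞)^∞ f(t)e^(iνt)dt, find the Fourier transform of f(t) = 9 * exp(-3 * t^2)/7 3 * sqrt(3) * sqrt(pi) * exp(-ν^2/12)/7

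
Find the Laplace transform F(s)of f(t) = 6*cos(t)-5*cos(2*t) 6*s/(s^2 + 1)-5*s/(s^2 + 4)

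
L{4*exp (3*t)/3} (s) 4/ (3*(s - 3))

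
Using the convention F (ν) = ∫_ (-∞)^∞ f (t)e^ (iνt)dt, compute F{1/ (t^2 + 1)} pi*exp (-Abs (ν))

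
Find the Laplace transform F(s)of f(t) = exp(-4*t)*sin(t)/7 1/(7*((s+4)^2+1))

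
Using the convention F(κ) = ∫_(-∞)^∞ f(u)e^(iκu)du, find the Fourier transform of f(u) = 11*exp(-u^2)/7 11*sqrt(pi)*exp(-κ^2/4)/7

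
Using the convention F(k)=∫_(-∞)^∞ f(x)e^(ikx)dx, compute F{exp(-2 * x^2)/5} sqrt(2) * sqrt(pi) * exp(-k^2/8)/10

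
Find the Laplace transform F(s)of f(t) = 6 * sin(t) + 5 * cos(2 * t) 6/(s^2 + 1) + 5 * s/(s^2 + 4)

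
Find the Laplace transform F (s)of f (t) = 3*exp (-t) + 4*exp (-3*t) 4/ (s + 3) + 3/ (s + 1)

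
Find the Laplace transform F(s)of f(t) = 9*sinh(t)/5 9/(5*(s^2 - 1))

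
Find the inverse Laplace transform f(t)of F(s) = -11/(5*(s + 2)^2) -11*t*exp(-2*t)/5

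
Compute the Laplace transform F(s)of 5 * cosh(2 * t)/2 5 * s/(2 * (s^2 - 4))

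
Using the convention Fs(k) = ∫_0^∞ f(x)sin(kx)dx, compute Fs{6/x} 3*pi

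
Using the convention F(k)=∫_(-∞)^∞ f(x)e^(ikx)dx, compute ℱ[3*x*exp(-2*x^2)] 3*sqrt(2)*I*sqrt(pi)*k*exp(-k^2/8)/8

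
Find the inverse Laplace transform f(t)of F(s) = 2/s 2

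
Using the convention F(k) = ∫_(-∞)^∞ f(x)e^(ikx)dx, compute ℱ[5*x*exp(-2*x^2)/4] 5*sqrt(2)*I*sqrt(pi)*k*exp(-k^2/8)/32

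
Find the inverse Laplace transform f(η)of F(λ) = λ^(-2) η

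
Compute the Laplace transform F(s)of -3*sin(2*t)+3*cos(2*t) 3*s/(s^2+4) - 6/(s^2+4)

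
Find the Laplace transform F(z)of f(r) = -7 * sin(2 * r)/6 -7/(3 * z^2 + 12)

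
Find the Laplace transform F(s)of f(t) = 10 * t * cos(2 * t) 10 * (s^2 - 4)/(s^2 + 4)^2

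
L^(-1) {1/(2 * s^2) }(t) t/2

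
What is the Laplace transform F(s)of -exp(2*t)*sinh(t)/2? -1/(2*(s - 2)^2 - 2)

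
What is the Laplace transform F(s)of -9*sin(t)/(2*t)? -9*atan(1/s)/2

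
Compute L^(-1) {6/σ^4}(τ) τ^3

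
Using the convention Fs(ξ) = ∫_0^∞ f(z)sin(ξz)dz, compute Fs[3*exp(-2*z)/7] 3*ξ/(7*(ξ^2 + 4))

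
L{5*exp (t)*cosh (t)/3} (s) 5*(s - 1)/ (3*s*(s - 2))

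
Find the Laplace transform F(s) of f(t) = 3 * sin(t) 3/(s^2 + 1) 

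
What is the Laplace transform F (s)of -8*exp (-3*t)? -8/ (s + 3)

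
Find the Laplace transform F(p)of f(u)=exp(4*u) 1/(p - 4)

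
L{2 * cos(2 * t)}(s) 2 * s/(s^2 + 4)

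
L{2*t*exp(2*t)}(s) 2/(s - 2)^2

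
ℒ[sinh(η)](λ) 1/(λ^2 - 1)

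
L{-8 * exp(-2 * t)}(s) -8/(s + 2)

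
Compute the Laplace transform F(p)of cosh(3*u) p/(p^2 - 9)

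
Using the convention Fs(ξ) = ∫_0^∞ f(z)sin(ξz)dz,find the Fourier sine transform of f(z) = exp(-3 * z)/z atan(ξ/3)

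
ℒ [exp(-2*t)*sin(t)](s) 1/((s + 2)^2 + 1)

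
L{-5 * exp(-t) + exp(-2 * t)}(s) 1/(s + 2) - 5/(s + 1)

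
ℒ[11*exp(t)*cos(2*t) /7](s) 11*(s - 1) /(7*((s - 1) ^2 + 4) ) 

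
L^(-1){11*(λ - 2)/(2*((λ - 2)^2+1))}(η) 11*exp(2*η)*cos(η)/2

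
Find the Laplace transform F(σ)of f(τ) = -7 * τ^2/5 -14/(5 * σ^3)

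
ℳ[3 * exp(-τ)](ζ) 3 * gamma(ζ)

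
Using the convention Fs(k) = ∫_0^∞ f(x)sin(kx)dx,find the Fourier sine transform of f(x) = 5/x 5 * pi/2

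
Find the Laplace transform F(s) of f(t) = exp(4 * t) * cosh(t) (s - 4) /((s - 4) ^2 - 1) 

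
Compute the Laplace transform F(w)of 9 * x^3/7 54/(7 * w^4)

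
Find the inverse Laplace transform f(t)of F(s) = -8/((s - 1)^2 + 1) -8 * exp(t) * sin(t)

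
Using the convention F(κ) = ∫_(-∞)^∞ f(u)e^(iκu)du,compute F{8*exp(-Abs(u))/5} 16/(5*(κ^2 + 1))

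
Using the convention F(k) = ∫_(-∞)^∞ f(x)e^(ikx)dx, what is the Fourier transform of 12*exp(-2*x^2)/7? 6*sqrt(2)*sqrt(pi)*exp(-k^2/8)/7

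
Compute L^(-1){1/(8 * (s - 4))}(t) exp(4 * t)/8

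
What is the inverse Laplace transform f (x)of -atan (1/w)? -sin (x)/x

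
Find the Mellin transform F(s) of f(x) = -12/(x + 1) -12*pi*csc(pi*s) 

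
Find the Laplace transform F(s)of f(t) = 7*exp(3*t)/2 7/(2*(s - 3))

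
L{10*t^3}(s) 60/s^4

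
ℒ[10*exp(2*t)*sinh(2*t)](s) 20/(s*(s - 4))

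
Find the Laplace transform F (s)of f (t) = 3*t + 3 3/s + 3/s^2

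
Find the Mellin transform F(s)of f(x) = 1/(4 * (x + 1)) pi * csc(pi * s)/4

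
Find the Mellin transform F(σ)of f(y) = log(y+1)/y -pi * csc(pi * σ)/(σ - 1)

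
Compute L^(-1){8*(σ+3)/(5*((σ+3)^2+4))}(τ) 8*exp(-3*τ)*cos(2*τ)/5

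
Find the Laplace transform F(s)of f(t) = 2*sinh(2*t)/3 4/(3*(s^2 - 4))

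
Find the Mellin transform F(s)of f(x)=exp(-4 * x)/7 gamma(s)/(7 * 4^s)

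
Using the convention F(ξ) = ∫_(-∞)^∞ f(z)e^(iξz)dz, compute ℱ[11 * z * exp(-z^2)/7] 11 * I * sqrt(pi) * ξ * exp(-ξ^2/4)/14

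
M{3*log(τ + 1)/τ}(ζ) -3*pi*csc(pi*ζ)/(ζ - 1)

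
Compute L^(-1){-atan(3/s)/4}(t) -sin(3 * t)/(4 * t)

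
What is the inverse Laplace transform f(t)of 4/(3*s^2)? 4*t/3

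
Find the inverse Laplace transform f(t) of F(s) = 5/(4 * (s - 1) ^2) 5 * t * exp(t) /4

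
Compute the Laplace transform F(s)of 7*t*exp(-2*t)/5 7/(5*(s + 2)^2)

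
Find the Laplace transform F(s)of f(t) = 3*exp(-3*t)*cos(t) 3*(s + 3)/((s + 3)^2 + 1)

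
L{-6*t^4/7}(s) -144/(7*s^5)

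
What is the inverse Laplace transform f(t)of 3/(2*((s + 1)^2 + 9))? exp(-t)*sin(3*t)/2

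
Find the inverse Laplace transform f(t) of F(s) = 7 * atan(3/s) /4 7 * sin(3 * t) /(4 * t) 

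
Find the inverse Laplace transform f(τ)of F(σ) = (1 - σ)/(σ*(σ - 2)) -exp(τ)*cosh(τ)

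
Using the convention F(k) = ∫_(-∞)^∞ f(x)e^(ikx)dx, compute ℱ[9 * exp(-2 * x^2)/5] 9 * sqrt(2) * sqrt(pi) * exp(-k^2/8)/10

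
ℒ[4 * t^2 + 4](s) 4/s + 8/s^3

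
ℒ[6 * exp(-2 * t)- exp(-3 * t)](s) 6/(s + 2) - 1/(s + 3)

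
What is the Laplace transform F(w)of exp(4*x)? 1/(w - 4)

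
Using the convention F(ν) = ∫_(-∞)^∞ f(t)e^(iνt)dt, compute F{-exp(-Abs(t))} -2/(ν^2 + 1)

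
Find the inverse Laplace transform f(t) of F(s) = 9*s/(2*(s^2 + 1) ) 9*cos(t) /2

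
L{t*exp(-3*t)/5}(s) 1/(5*(s + 3)^2)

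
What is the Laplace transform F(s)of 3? 3/s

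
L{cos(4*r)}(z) z/(z^2 + 16)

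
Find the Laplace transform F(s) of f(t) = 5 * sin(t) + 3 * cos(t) 3 * s/(s^2 + 1) + 5/(s^2 + 1) 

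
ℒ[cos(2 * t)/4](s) s/(4 * (s^2 + 4))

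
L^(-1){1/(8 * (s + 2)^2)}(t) t * exp(-2 * t)/8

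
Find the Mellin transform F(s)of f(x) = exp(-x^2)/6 gamma(s/2)/12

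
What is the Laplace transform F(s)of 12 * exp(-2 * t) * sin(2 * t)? 24/((s + 2)^2 + 4)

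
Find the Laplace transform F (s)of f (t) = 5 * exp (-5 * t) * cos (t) 5 * (s+5)/ ( (s+5)^2+1)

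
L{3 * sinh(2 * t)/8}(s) 3/(4 * (s^2 - 4))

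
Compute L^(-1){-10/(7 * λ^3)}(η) -5 * η^2/7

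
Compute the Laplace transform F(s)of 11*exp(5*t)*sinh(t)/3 11/(3*((s - 5)^2 - 1))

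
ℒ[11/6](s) 11/(6*s)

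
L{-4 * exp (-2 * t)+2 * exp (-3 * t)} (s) 2/ (s+3)-4/ (s+2)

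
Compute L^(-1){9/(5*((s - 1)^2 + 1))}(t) 9*exp(t)*sin(t)/5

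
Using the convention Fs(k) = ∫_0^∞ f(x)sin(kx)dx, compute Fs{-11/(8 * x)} -11 * pi/16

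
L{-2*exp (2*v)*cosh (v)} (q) 2*(2 - q)/ ( (q - 2)^2 - 1)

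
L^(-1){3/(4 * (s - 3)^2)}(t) 3 * t * exp(3 * t)/4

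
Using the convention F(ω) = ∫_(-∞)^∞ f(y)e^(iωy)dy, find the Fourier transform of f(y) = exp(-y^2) sqrt(pi)*exp(-ω^2/4)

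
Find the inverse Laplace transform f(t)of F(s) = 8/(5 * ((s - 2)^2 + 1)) 8 * exp(2 * t) * sin(t)/5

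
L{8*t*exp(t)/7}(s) 8/(7*(s - 1)^2)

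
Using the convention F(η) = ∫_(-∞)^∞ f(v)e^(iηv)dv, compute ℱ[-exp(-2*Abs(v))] -4/(η^2+4)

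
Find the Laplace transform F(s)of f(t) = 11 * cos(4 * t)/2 11 * s/(2 * (s^2 + 16))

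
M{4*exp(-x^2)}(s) 2*gamma(s/2)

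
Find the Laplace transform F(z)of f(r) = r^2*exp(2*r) 2/(z - 2)^3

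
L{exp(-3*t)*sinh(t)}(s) 1/((s+3)^2-1)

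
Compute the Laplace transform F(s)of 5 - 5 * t 5/s - 5/s^2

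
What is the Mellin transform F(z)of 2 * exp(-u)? 2 * gamma(z)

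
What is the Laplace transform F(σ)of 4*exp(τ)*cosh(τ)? 4*(σ - 1)/(σ*(σ - 2))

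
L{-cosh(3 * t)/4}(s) -s/(4 * s^2 - 36)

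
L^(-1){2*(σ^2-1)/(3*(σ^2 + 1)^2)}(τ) 2*τ*cos(τ)/3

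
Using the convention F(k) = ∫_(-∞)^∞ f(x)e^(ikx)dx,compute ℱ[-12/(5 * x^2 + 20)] -6 * pi * exp(-2 * Abs(k))/5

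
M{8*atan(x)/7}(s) -4*pi*sec(pi*s/2)/(7*s)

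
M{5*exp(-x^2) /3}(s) 5*gamma(s/2) /6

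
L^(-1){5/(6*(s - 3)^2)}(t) 5*t*exp(3*t)/6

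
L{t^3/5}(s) 6/(5 * s^4)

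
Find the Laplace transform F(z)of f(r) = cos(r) z/(z^2 + 1)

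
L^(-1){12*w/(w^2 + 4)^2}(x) 3*x*sin(2*x)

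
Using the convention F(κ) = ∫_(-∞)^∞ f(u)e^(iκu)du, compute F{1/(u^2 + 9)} pi*exp(-3*Abs(κ))/3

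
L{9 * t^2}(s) 18/s^3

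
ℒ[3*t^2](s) 6/s^3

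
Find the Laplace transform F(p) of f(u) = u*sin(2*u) 4*p/(p^2 + 4) ^2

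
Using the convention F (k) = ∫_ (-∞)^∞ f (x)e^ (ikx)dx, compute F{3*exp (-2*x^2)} 3*sqrt (2)*sqrt (pi)*exp (-k^2/8)/2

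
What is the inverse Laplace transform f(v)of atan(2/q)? sin(2 * v)/v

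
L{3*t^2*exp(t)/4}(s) 3/(2*(s - 1)^3)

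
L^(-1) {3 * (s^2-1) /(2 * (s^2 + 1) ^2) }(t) 3 * t * cos(t) /2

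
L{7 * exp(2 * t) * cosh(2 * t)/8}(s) 7 * (s - 2)/(8 * s * (s - 4))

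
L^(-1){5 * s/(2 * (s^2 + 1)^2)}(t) 5 * t * sin(t)/4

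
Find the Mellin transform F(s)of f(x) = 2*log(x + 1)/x -2*pi*csc(pi*s)/(s - 1)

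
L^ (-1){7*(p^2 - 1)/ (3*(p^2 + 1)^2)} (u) 7*u*cos (u)/3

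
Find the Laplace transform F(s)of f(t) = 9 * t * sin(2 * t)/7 36 * s/(7 * (s^2 + 4)^2)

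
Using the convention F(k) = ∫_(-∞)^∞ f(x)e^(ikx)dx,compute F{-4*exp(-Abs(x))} -8/(k^2 + 1)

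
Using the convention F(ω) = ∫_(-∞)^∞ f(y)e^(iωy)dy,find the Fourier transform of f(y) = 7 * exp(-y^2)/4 7 * sqrt(pi) * exp(-ω^2/4)/4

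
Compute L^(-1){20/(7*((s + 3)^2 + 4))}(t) 10*exp(-3*t)*sin(2*t)/7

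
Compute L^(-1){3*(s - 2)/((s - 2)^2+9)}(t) 3*exp(2*t)*cos(3*t)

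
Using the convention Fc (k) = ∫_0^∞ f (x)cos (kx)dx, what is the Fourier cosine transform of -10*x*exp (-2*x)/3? 10*(k^2 - 4)/ (3*(k^2 + 4)^2)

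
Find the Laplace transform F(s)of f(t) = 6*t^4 144/s^5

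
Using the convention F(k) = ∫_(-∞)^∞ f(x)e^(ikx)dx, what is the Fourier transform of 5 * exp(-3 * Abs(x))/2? 15/(k^2 + 9)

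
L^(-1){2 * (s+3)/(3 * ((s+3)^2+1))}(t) 2 * exp(-3 * t) * cos(t)/3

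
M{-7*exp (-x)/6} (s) -7*gamma (s)/6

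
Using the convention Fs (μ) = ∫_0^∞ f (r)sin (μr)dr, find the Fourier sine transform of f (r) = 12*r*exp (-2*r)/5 48*μ/ (5*(μ^2 + 4)^2)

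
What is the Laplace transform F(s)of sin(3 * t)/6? 1/(2 * (s^2 + 9))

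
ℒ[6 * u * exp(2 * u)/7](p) 6/(7 * (p - 2)^2)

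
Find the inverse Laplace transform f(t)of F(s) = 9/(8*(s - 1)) 9*exp(t)/8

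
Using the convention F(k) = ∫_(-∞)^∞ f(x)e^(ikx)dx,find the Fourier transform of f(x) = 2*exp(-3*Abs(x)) 12/(k^2 + 9)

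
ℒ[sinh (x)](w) 1/ (w^2 - 1)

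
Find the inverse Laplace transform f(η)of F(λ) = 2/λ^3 η^2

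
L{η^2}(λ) 2/λ^3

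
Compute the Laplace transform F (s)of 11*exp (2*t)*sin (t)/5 11/ (5*( (s - 2)^2 + 1))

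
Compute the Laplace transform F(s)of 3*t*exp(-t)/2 3/(2*(s + 1)^2)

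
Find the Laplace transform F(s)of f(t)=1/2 1/(2*s)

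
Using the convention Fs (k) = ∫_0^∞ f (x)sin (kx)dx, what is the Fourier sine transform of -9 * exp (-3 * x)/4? -9 * k/ (4 * k^2 + 36)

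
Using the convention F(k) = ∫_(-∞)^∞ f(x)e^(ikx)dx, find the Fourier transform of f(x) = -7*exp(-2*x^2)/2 -7*sqrt(2)*sqrt(pi)*exp(-k^2/8)/4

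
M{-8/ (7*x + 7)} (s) -8*pi*csc (pi*s)/7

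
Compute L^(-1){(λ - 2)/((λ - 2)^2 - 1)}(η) exp(2*η)*cosh(η)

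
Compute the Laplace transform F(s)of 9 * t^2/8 9/(4 * s^3)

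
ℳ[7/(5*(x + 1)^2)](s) -7*pi*(s - 1)/(5*sin(pi*s))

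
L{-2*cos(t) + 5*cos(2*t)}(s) 5*s/(s^2 + 4) - 2*s/(s^2 + 1)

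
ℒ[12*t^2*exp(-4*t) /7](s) 24/(7*(s + 4) ^3) 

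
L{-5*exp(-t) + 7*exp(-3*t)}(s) 7/(s + 3) - 5/(s + 1)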